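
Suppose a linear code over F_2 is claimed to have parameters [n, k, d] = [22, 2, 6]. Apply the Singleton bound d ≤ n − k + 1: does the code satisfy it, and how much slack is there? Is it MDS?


Singleton RHS = n − k + 1 = 21, slack = 15, bound satisfied, not MDS.

Singleton bound: d ≤ n − k + 1.
Here n = 22, k = 2, so n − k + 1 = 21.
Given d = 6, check d ≤ 21: YES.
Slack = (n − k + 1) − d = 15.
The code is NOT MDS (slack = 15 > 0).
Description: the claimed parameters are [22, 2, 6]_2; such a code would be non-MDS.


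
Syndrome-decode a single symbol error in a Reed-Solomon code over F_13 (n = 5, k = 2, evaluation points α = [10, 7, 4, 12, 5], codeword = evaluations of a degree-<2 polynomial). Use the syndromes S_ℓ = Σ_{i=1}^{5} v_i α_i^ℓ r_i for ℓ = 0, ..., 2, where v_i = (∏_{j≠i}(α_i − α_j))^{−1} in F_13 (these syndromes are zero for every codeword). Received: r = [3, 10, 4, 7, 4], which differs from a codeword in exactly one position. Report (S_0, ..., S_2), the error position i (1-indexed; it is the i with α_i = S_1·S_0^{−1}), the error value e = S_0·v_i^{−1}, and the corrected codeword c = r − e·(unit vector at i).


S = (3, 2, 10), error at position 5, error magnitude e = 11, c = [3, 10, 4, 7, 6].

Step 1: column multipliers v_i = (∏_{j≠i}(α_i − α_j))^{−1} mod 13.
  i = 1 (α = 10): (10−7)(10−4)(10−12)(10−5) = 3·6·(−2)·5 = −180 ≡ 2, so v_1 = 2^{−1} = 7 (mod 13).
  i = 2 (α = 7): (7−10)(7−4)(7−12)(7−5) = (−3)·3·(−5)·2 = 90 ≡ 12, so v_2 = 12^{−1} = 12 (mod 13).
  i = 3 (α = 4): (4−10)(4−7)(4−12)(4−5) = (−6)·(−3)·(−8)·(−1) = 144 ≡ 1, so v_3 = 1^{−1} = 1 (mod 13).
  i = 4 (α = 12): (12−10)(12−7)(12−4)(12−5) = 2·5·8·7 = 560 ≡ 1, so v_4 = 1^{−1} = 1 (mod 13).
  i = 5 (α = 5): (5−10)(5−7)(5−4)(5−12) = (−5)·(−2)·1·(−7) = −70 ≡ 8, so v_5 = 8^{−1} = 5 (mod 13).
  v = [7, 12, 1, 1, 5].
Step 2: syndromes of r = [3, 10, 4, 7, 4] (all sums mod 13).
  S_0 = Σ v_i r_i = 7·3 + 12·10 + 1·4 + 1·7 + 5·4 = 172 ≡ 3.
  S_1 = Σ v_i α_i r_i = 7·10·3 + 12·7·10 + 1·4·4 + 1·12·7 + 5·5·4 = 1250 ≡ 2.
  α_i^2 mod 13 = [9, 10, 3, 1, 12].
  S_2 = Σ v_i α_i^2 r_i = 7·9·3 + 12·10·10 + 1·3·4 + 1·1·7 + 5·12·4 = 1648 ≡ 10.
  S = (3, 2, 10) ≠ 0, so r is not a codeword (an error is present).
Step 3: locate the error. For a single error e at position i, S_ℓ = v_i·e·α_i^ℓ, so α_err = S_1/S_0.
  S_0^{−1} = 3^{−1} = 9 (mod 13), so α_err = 2·9 = 18 ≡ 5 = α_5. Error position i = 5.
  Consistency check: S_2/S_1 = 10·7 = 70 ≡ 5 = α_err ✓ (single-error assumption holds).
Step 4: error magnitude e = S_0/v_5 = S_0·∏_{j≠5}(α_5 − α_j) = 3·8 = 24 ≡ 11 (mod 13).
Step 5: correct position 5: c_5 = r_5 − e = 4 − 11 ≡ 6 (mod 13). Hence c = [3, 10, 4, 7, 6].
  Check: interpolating c through the α_i gives m(x) = 9 + 2·x (degree < 2) with m(α_i) = c_i for every i, so c is indeed a codeword.


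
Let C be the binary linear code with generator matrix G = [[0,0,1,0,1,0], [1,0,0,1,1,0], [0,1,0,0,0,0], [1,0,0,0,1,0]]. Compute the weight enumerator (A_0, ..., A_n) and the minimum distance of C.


Weight distribution: A_0 = 1, A_1 = 2, A_2 = 4, A_3 = 6, A_4 = 3. Minimum distance d = 1.

Enumerate all 2^4 = 16 messages m ∈ F_2^4.
For each, compute codeword c = mG in F_2^6, then tally its weight.
  m = 0000 → c = 000000, weight = 0.
  m = 1000 → c = 001010, weight = 2.
  m = 0100 → c = 100110, weight = 3.
  m = 1100 → c = 101100, weight = 3.
  m = 0010 → c = 010000, weight = 1.
  m = 1010 → c = 011010, weight = 3.
  m = 0110 → c = 110110, weight = 4.
  m = 1110 → c = 111100, weight = 4.
  m = 0001 → c = 100010, weight = 2.
  m = 1001 → c = 101000, weight = 2.
  m = 0101 → c = 000100, weight = 1.
  m = 1101 → c = 001110, weight = 3.
  m = 0011 → c = 110010, weight = 3.
  m = 1011 → c = 111000, weight = 3.
  m = 0111 → c = 010100, weight = 2.
  m = 1111 → c = 011110, weight = 4.
Tally weights:
  weight 0: 1 codewords.
  weight 1: 2 codewords.
  weight 2: 4 codewords.
  weight 3: 6 codewords.
  weight 4: 3 codewords.
Minimum distance d = smallest w > 0 with A_w > 0 = 1.
Sanity: Σ A_w = 16 = 2^4 = 16 ✓.


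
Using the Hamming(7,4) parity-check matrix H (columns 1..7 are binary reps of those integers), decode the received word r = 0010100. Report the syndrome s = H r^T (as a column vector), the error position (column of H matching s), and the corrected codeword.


s = (1, 1, 0)^T, error position = 6, corrected codeword c = 0010110

Compute s = H r^T mod 2 one row at a time:
  s_1 = 0 + 1 + 0 + 0 = 1 ≡ 1 (mod 2).
  s_2 = 0 + 1 + 0 + 0 = 1 ≡ 1 (mod 2).
  s_3 = 0 + 1 + 1 + 0 = 2 ≡ 0 (mod 2).
s = (1, 1, 0)^T — this equals column 6 of H (binary 110), so error is at position 6.
Correct: flip bit 6 of r = 0010100 to get c = 0010110.


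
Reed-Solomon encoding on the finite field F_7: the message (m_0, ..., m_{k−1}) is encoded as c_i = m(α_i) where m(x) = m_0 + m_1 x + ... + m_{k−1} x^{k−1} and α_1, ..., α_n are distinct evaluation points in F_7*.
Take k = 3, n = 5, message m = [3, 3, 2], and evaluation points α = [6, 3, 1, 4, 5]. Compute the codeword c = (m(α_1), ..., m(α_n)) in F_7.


c = [2, 2, 1, 5, 5]

Message polynomial: m(x) = 3 + 3·x + 2·x^2 (mod 7).
For each evaluation point α_i, compute m(α_i) mod 7:
  α_1 = 6: Horner steps 2 → 1 → 2, so m(6) = 2.
  α_2 = 3: Horner steps 2 → 2 → 2, so m(3) = 2.
  α_3 = 1: Horner steps 2 → 5 → 1, so m(1) = 1.
  α_4 = 4: Horner steps 2 → 4 → 5, so m(4) = 5.
  α_5 = 5: Horner steps 2 → 6 → 5, so m(5) = 5.
Codeword c = [2, 2, 1, 5, 5] ∈ F_7^5.


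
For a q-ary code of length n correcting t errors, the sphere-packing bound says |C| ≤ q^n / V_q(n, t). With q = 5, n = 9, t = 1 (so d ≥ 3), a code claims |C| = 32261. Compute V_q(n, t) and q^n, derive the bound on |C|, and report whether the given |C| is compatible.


V_q(n, t) = 37, q^n = 1953125, Hamming bound = 52787, |C| = 32261 ≤ bound (satisfied).

Step 1: Compute V_q(n, t) = Σ_{j=0}^1 C(n, j) (q−1)^j.
  j = 0: C(9,0)·(4)^0 = 1·1 = 1.
  j = 1: C(9,1)·(4)^1 = 9·4 = 36.
  V_q(n, t) = 1 + 36 = 37.
Step 2: q^n = 5^9 = 1953125.
Step 3: Hamming bound ⌊q^n / V_q(n,t)⌋ = ⌊1953125/37⌋ = 52787.
Step 4: Compare |C| = 32261 to 52787: satisfied.
The claimed |C| lies below the Hamming bound.


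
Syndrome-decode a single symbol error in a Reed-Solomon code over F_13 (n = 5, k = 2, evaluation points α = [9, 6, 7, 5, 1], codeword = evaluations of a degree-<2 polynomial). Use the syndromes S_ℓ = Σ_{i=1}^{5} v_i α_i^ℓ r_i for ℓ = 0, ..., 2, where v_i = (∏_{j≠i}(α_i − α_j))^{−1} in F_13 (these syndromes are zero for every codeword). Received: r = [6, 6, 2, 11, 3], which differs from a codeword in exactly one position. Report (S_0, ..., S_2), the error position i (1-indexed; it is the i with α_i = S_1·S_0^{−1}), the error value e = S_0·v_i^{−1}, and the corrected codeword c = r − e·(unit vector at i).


S = (3, 5, 4), error at position 2, error magnitude e = 6, c = [6, 0, 2, 11, 3].

Step 1: column multipliers v_i = (∏_{j≠i}(α_i − α_j))^{−1} mod 13.
  i = 1 (α = 9): (9−6)(9−7)(9−5)(9−1) = 3·2·4·8 = 192 ≡ 10, so v_1 = 10^{−1} = 4 (mod 13).
  i = 2 (α = 6): (6−9)(6−7)(6−5)(6−1) = (−3)·(−1)·1·5 = 15 ≡ 2, so v_2 = 2^{−1} = 7 (mod 13).
  i = 3 (α = 7): (7−9)(7−6)(7−5)(7−1) = (−2)·1·2·6 = −24 ≡ 2, so v_3 = 2^{−1} = 7 (mod 13).
  i = 4 (α = 5): (5−9)(5−6)(5−7)(5−1) = (−4)·(−1)·(−2)·4 = −32 ≡ 7, so v_4 = 7^{−1} = 2 (mod 13).
  i = 5 (α = 1): (1−9)(1−6)(1−7)(1−5) = (−8)·(−5)·(−6)·(−4) = 960 ≡ 11, so v_5 = 11^{−1} = 6 (mod 13).
  v = [4, 7, 7, 2, 6].
Step 2: syndromes of r = [6, 6, 2, 11, 3] (all sums mod 13).
  S_0 = Σ v_i r_i = 4·6 + 7·6 + 7·2 + 2·11 + 6·3 = 120 ≡ 3.
  S_1 = Σ v_i α_i r_i = 4·9·6 + 7·6·6 + 7·7·2 + 2·5·11 + 6·1·3 = 694 ≡ 5.
  α_i^2 mod 13 = [3, 10, 10, 12, 1].
  S_2 = Σ v_i α_i^2 r_i = 4·3·6 + 7·10·6 + 7·10·2 + 2·12·11 + 6·1·3 = 914 ≡ 4.
  S = (3, 5, 4) ≠ 0, so r is not a codeword (an error is present).
Step 3: locate the error. For a single error e at position i, S_ℓ = v_i·e·α_i^ℓ, so α_err = S_1/S_0.
  S_0^{−1} = 3^{−1} = 9 (mod 13), so α_err = 5·9 = 45 ≡ 6 = α_2. Error position i = 2.
  Consistency check: S_2/S_1 = 4·8 = 32 ≡ 6 = α_err ✓ (single-error assumption holds).
Step 4: error magnitude e = S_0/v_2 = S_0·∏_{j≠2}(α_2 − α_j) = 3·2 = 6 ≡ 6 (mod 13).
Step 5: correct position 2: c_2 = r_2 − e = 6 − 6 ≡ 0 (mod 13). Hence c = [6, 0, 2, 11, 3].
  Check: interpolating c through the α_i gives m(x) = 1 + 2·x (degree < 2) with m(α_i) = c_i for every i, so c is indeed a codeword.


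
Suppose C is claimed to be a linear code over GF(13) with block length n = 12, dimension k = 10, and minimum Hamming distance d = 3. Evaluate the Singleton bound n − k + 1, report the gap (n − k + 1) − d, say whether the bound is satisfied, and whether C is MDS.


Singleton RHS = n − k + 1 = 3, slack = 0, bound satisfied, MDS.

Singleton bound: d ≤ n − k + 1.
Here n = 12, k = 10, so n − k + 1 = 3.
Given d = 3, check d ≤ 3: YES.
Slack = (n − k + 1) − d = 0.
The code is MDS (slack = 0).
Description: the claimed parameters are [12, 10, 3]_13; such a code would be MDS (meets Singleton bound).


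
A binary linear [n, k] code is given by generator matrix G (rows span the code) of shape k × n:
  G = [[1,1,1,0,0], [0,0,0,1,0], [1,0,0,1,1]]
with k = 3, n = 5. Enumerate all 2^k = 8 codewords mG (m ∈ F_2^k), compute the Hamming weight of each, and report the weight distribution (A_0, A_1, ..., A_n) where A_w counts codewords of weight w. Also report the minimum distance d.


Weight distribution: A_0 = 1, A_1 = 1, A_2 = 1, A_3 = 3, A_4 = 2. Minimum distance d = 1.

Enumerate all 2^3 = 8 messages m ∈ F_2^3.
For each, compute codeword c = mG in F_2^5, then tally its weight.
  m = 000 → c = 00000, weight = 0.
  m = 100 → c = 11100, weight = 3.
  m = 010 → c = 00010, weight = 1.
  m = 110 → c = 11110, weight = 4.
  m = 001 → c = 10011, weight = 3.
  m = 101 → c = 01111, weight = 4.
  m = 011 → c = 10001, weight = 2.
  m = 111 → c = 01101, weight = 3.
Tally weights:
  weight 0: 1 codewords.
  weight 1: 1 codewords.
  weight 2: 1 codewords.
  weight 3: 3 codewords.
  weight 4: 2 codewords.
Minimum distance d = smallest w > 0 with A_w > 0 = 1.
Sanity: Σ A_w = 8 = 2^3 = 8 ✓.


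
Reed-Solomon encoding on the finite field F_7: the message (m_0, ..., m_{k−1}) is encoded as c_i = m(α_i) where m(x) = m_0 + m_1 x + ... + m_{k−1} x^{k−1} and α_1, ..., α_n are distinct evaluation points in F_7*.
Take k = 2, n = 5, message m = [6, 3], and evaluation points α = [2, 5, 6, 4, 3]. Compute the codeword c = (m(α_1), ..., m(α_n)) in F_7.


c = [5, 0, 3, 4, 1]

Message polynomial: m(x) = 6 + 3·x (mod 7).
For each evaluation point α_i, compute m(α_i) mod 7:
  α_1 = 2: Horner steps 3 → 5, so m(2) = 5.
  α_2 = 5: Horner steps 3 → 0, so m(5) = 0.
  α_3 = 6: Horner steps 3 → 3, so m(6) = 3.
  α_4 = 4: Horner steps 3 → 4, so m(4) = 4.
  α_5 = 3: Horner steps 3 → 1, so m(3) = 1.
Codeword c = [5, 0, 3, 4, 1] ∈ F_7^5.


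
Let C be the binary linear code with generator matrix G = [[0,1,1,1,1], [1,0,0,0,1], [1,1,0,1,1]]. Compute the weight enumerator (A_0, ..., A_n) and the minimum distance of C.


Weight distribution: A_0 = 1, A_2 = 4, A_4 = 3. Minimum distance d = 2.

Enumerate all 2^3 = 8 messages m ∈ F_2^3.
For each, compute codeword c = mG in F_2^5, then tally its weight.
  m = 000 → c = 00000, weight = 0.
  m = 100 → c = 01111, weight = 4.
  m = 010 → c = 10001, weight = 2.
  m = 110 → c = 11110, weight = 4.
  m = 001 → c = 11011, weight = 4.
  m = 101 → c = 10100, weight = 2.
  m = 011 → c = 01010, weight = 2.
  m = 111 → c = 00101, weight = 2.
Tally weights:
  weight 0: 1 codewords.
  weight 2: 4 codewords.
  weight 4: 3 codewords.
Minimum distance d = smallest w > 0 with A_w > 0 = 2.
Sanity: Σ A_w = 8 = 2^3 = 8 ✓.


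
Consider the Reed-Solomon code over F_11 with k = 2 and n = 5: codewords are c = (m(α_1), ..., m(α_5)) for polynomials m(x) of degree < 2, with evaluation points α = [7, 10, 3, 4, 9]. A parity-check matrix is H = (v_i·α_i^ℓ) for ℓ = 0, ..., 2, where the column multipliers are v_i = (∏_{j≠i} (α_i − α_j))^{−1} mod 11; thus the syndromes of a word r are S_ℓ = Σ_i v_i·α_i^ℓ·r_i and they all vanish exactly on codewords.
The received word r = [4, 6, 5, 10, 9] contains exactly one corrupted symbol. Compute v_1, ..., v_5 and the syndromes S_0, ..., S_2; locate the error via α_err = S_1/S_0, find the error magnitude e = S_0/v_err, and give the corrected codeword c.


S = (7, 6, 2), error at position 4, error magnitude e = 8, c = [4, 6, 5, 2, 9].

Step 1: column multipliers v_i = (∏_{j≠i}(α_i − α_j))^{−1} mod 11.
  i = 1 (α = 7): (7−10)(7−3)(7−4)(7−9) = (−3)·4·3·(−2) = 72 ≡ 6, so v_1 = 6^{−1} = 2 (mod 11).
  i = 2 (α = 10): (10−7)(10−3)(10−4)(10−9) = 3·7·6·1 = 126 ≡ 5, so v_2 = 5^{−1} = 9 (mod 11).
  i = 3 (α = 3): (3−7)(3−10)(3−4)(3−9) = (−4)·(−7)·(−1)·(−6) = 168 ≡ 3, so v_3 = 3^{−1} = 4 (mod 11).
  i = 4 (α = 4): (4−7)(4−10)(4−3)(4−9) = (−3)·(−6)·1·(−5) = −90 ≡ 9, so v_4 = 9^{−1} = 5 (mod 11).
  i = 5 (α = 9): (9−7)(9−10)(9−3)(9−4) = 2·(−1)·6·5 = −60 ≡ 6, so v_5 = 6^{−1} = 2 (mod 11).
  v = [2, 9, 4, 5, 2].
Step 2: syndromes of r = [4, 6, 5, 10, 9] (all sums mod 11).
  S_0 = Σ v_i r_i = 2·4 + 9·6 + 4·5 + 5·10 + 2·9 = 150 ≡ 7.
  S_1 = Σ v_i α_i r_i = 2·7·4 + 9·10·6 + 4·3·5 + 5·4·10 + 2·9·9 = 1018 ≡ 6.
  α_i^2 mod 11 = [5, 1, 9, 5, 4].
  S_2 = Σ v_i α_i^2 r_i = 2·5·4 + 9·1·6 + 4·9·5 + 5·5·10 + 2·4·9 = 596 ≡ 2.
  S = (7, 6, 2) ≠ 0, so r is not a codeword (an error is present).
Step 3: locate the error. For a single error e at position i, S_ℓ = v_i·e·α_i^ℓ, so α_err = S_1/S_0.
  S_0^{−1} = 7^{−1} = 8 (mod 11), so α_err = 6·8 = 48 ≡ 4 = α_4. Error position i = 4.
  Consistency check: S_2/S_1 = 2·2 = 4 ≡ 4 = α_err ✓ (single-error assumption holds).
Step 4: error magnitude e = S_0/v_4 = S_0·∏_{j≠4}(α_4 − α_j) = 7·9 = 63 ≡ 8 (mod 11).
Step 5: correct position 4: c_4 = r_4 − e = 10 − 8 ≡ 2 (mod 11). Hence c = [4, 6, 5, 2, 9].
  Check: interpolating c through the α_i gives m(x) = 3 + 8·x (degree < 2) with m(α_i) = c_i for every i, so c is indeed a codeword.


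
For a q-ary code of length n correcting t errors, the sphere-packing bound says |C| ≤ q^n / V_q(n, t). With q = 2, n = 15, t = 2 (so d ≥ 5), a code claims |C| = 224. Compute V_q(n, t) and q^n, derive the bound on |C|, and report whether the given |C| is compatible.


V_q(n, t) = 121, q^n = 32768, Hamming bound = 270, |C| = 224 ≤ bound (satisfied).

Step 1: Compute V_q(n, t) = Σ_{j=0}^2 C(n, j) (q−1)^j.
  j = 0: C(15,0)·(1)^0 = 1·1 = 1.
  j = 1: C(15,1)·(1)^1 = 15·1 = 15.
  j = 2: C(15,2)·(1)^2 = 105·1 = 105.
  V_q(n, t) = 1 + 15 + 105 = 121.
Step 2: q^n = 2^15 = 32768.
Step 3: Hamming bound ⌊q^n / V_q(n,t)⌋ = ⌊32768/121⌋ = 270.
Step 4: Compare |C| = 224 to 270: satisfied.
The claimed |C| lies below the Hamming bound.


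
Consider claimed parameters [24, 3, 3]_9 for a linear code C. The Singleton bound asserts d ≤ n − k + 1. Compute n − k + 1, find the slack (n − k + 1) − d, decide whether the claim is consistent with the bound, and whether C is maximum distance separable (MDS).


Singleton RHS = n − k + 1 = 22, slack = 19, bound satisfied, not MDS.

Singleton bound: d ≤ n − k + 1.
Here n = 24, k = 3, so n − k + 1 = 22.
Given d = 3, check d ≤ 22: YES.
Slack = (n − k + 1) − d = 19.
The code is NOT MDS (slack = 19 > 0).
Description: the claimed parameters are [24, 3, 3]_9; such a code would be non-MDS.


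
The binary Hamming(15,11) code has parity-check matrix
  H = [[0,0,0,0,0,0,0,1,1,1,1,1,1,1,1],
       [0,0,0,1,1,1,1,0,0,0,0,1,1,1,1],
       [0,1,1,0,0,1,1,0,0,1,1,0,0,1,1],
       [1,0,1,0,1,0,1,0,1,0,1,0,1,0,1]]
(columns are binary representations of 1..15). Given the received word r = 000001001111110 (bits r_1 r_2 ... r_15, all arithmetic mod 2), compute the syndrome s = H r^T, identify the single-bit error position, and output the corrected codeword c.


s = (0, 0, 0, 1)^T, error position = 1, corrected codeword c = 100001001111110

Compute s = H r^T mod 2 one row at a time:
  s_1 = 0 + 1 + 1 + 1 + 1 + 1 + 1 + 0 = 6 ≡ 0 (mod 2).
  s_2 = 0 + 0 + 1 + 0 + 1 + 1 + 1 + 0 = 4 ≡ 0 (mod 2).
  s_3 = 0 + 0 + 1 + 0 + 1 + 1 + 1 + 0 = 4 ≡ 0 (mod 2).
  s_4 = 0 + 0 + 0 + 0 + 1 + 1 + 1 + 0 = 3 ≡ 1 (mod 2).
s = (0, 0, 0, 1)^T — this equals column 1 of H (binary 0001), so error is at position 1.
Correct: flip bit 1 of r = 000001001111110 to get c = 100001001111110.


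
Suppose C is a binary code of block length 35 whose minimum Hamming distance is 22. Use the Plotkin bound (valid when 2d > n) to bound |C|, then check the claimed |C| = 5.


Plotkin bound M ≤ 4; given |C| = 5 > bound (violated).

Check applicability: 2d = 44, n = 35.
2d − n = 9 > 0, so Plotkin applies.
Compute d/(2d−n) = 22/9 ≈ 2.4444.
⌊d/(2d−n)⌋ = 2.
Plotkin bound: M ≤ 2·2 = 4.
Given |C| = 5, check: VIOLATED.
This |C| is above the Plotkin bound, so no binary code with n = 35, d = 22 and 5 codewords exists.


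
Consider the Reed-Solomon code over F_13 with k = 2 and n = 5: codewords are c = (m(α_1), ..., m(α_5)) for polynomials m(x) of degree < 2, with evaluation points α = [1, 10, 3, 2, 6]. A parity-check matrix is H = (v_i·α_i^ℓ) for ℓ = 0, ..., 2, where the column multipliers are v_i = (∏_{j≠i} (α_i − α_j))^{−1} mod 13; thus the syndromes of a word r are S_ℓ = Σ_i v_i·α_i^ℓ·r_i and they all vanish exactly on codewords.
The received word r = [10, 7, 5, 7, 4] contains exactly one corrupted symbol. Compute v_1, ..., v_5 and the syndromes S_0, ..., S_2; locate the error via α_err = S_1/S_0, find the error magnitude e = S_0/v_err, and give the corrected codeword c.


S = (12, 11, 9), error at position 4, error magnitude e = 6, c = [10, 7, 5, 1, 4].

Step 1: column multipliers v_i = (∏_{j≠i}(α_i − α_j))^{−1} mod 13.
  i = 1 (α = 1): (1−10)(1−3)(1−2)(1−6) = (−9)·(−2)·(−1)·(−5) = 90 ≡ 12, so v_1 = 12^{−1} = 12 (mod 13).
  i = 2 (α = 10): (10−1)(10−3)(10−2)(10−6) = 9·7·8·4 = 2016 ≡ 1, so v_2 = 1^{−1} = 1 (mod 13).
  i = 3 (α = 3): (3−1)(3−10)(3−2)(3−6) = 2·(−7)·1·(−3) = 42 ≡ 3, so v_3 = 3^{−1} = 9 (mod 13).
  i = 4 (α = 2): (2−1)(2−10)(2−3)(2−6) = 1·(−8)·(−1)·(−4) = −32 ≡ 7, so v_4 = 7^{−1} = 2 (mod 13).
  i = 5 (α = 6): (6−1)(6−10)(6−3)(6−2) = 5·(−4)·3·4 = −240 ≡ 7, so v_5 = 7^{−1} = 2 (mod 13).
  v = [12, 1, 9, 2, 2].
Step 2: syndromes of r = [10, 7, 5, 7, 4] (all sums mod 13).
  S_0 = Σ v_i r_i = 12·10 + 1·7 + 9·5 + 2·7 + 2·4 = 194 ≡ 12.
  S_1 = Σ v_i α_i r_i = 12·1·10 + 1·10·7 + 9·3·5 + 2·2·7 + 2·6·4 = 401 ≡ 11.
  α_i^2 mod 13 = [1, 9, 9, 4, 10].
  S_2 = Σ v_i α_i^2 r_i = 12·1·10 + 1·9·7 + 9·9·5 + 2·4·7 + 2·10·4 = 724 ≡ 9.
  S = (12, 11, 9) ≠ 0, so r is not a codeword (an error is present).
Step 3: locate the error. For a single error e at position i, S_ℓ = v_i·e·α_i^ℓ, so α_err = S_1/S_0.
  S_0^{−1} = 12^{−1} = 12 (mod 13), so α_err = 11·12 = 132 ≡ 2 = α_4. Error position i = 4.
  Consistency check: S_2/S_1 = 9·6 = 54 ≡ 2 = α_err ✓ (single-error assumption holds).
Step 4: error magnitude e = S_0/v_4 = S_0·∏_{j≠4}(α_4 − α_j) = 12·7 = 84 ≡ 6 (mod 13).
Step 5: correct position 4: c_4 = r_4 − e = 7 − 6 ≡ 1 (mod 13). Hence c = [10, 7, 5, 1, 4].
  Check: interpolating c through the α_i gives m(x) = 6 + 4·x (degree < 2) with m(α_i) = c_i for every i, so c is indeed a codeword.


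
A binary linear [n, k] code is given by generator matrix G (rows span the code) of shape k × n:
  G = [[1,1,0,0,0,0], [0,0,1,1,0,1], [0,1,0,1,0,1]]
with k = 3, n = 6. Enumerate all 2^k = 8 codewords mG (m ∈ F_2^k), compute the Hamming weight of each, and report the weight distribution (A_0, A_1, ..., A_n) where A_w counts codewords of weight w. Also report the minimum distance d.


Weight distribution: A_0 = 1, A_2 = 3, A_3 = 3, A_5 = 1. Minimum distance d = 2.

Enumerate all 2^3 = 8 messages m ∈ F_2^3.
For each, compute codeword c = mG in F_2^6, then tally its weight.
  m = 000 → c = 000000, weight = 0.
  m = 100 → c = 110000, weight = 2.
  m = 010 → c = 001101, weight = 3.
  m = 110 → c = 111101, weight = 5.
  m = 001 → c = 010101, weight = 3.
  m = 101 → c = 100101, weight = 3.
  m = 011 → c = 011000, weight = 2.
  m = 111 → c = 101000, weight = 2.
Tally weights:
  weight 0: 1 codewords.
  weight 2: 3 codewords.
  weight 3: 3 codewords.
  weight 5: 1 codewords.
Minimum distance d = smallest w > 0 with A_w > 0 = 2.
Sanity: Σ A_w = 8 = 2^3 = 8 ✓.


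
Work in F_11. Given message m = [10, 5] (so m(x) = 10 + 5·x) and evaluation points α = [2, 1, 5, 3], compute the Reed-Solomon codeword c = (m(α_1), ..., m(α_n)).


c = [9, 4, 2, 3]

Message polynomial: m(x) = 10 + 5·x (mod 11).
For each evaluation point α_i, compute m(α_i) mod 11:
  α_1 = 2: Horner steps 5 → 9, so m(2) = 9.
  α_2 = 1: Horner steps 5 → 4, so m(1) = 4.
  α_3 = 5: Horner steps 5 → 2, so m(5) = 2.
  α_4 = 3: Horner steps 5 → 3, so m(3) = 3.
Codeword c = [9, 4, 2, 3] ∈ F_11^4.


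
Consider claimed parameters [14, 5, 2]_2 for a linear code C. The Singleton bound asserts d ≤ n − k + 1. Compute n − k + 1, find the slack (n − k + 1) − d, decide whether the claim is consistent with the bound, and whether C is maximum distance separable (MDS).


Singleton RHS = n − k + 1 = 10, slack = 8, bound satisfied, not MDS.

Singleton bound: d ≤ n − k + 1.
Here n = 14, k = 5, so n − k + 1 = 10.
Given d = 2, check d ≤ 10: YES.
Slack = (n − k + 1) − d = 8.
The code is NOT MDS (slack = 8 > 0).
Description: the claimed parameters are [14, 5, 2]_2; such a code would be non-MDS.


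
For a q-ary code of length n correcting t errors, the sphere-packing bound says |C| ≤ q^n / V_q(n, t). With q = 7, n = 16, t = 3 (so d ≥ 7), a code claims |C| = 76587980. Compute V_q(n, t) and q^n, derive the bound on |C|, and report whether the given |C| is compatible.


V_q(n, t) = 125377, q^n = 33232930569601, Hamming bound = 265064011, |C| = 76587980 ≤ bound (satisfied).

Step 1: Compute V_q(n, t) = Σ_{j=0}^3 C(n, j) (q−1)^j.
  j = 0: C(16,0)·(6)^0 = 1·1 = 1.
  j = 1: C(16,1)·(6)^1 = 16·6 = 96.
  j = 2: C(16,2)·(6)^2 = 120·36 = 4320.
  j = 3: C(16,3)·(6)^3 = 560·216 = 120960.
  V_q(n, t) = 1 + 96 + 4320 + 120960 = 125377.
Step 2: q^n = 7^16 = 33232930569601.
Step 3: Hamming bound ⌊q^n / V_q(n,t)⌋ = ⌊33232930569601/125377⌋ = 265064011.
Step 4: Compare |C| = 76587980 to 265064011: satisfied.
The claimed |C| lies below the Hamming bound.


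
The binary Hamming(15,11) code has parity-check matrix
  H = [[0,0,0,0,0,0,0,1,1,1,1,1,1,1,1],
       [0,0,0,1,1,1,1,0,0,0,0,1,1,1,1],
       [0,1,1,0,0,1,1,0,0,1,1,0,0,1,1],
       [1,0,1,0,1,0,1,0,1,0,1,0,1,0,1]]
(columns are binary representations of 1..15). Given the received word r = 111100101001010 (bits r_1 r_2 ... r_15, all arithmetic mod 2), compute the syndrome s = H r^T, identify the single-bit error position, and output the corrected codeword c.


s = (1, 0, 0, 0)^T, error position = 8, corrected codeword c = 111100111001010

Compute s = H r^T mod 2 one row at a time:
  s_1 = 0 + 1 + 0 + 0 + 1 + 0 + 1 + 0 = 3 ≡ 1 (mod 2).
  s_2 = 1 + 0 + 0 + 1 + 1 + 0 + 1 + 0 = 4 ≡ 0 (mod 2).
  s_3 = 1 + 1 + 0 + 1 + 0 + 0 + 1 + 0 = 4 ≡ 0 (mod 2).
  s_4 = 1 + 1 + 0 + 1 + 1 + 0 + 0 + 0 = 4 ≡ 0 (mod 2).
s = (1, 0, 0, 0)^T — this equals column 8 of H (binary 1000), so error is at position 8.
Correct: flip bit 8 of r = 111100101001010 to get c = 111100111001010.


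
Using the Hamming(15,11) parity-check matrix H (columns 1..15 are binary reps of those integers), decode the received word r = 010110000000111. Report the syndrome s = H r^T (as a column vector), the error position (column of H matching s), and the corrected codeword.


s = (1, 1, 1, 1)^T, error position = 15, corrected codeword c = 010110000000110

Compute s = H r^T mod 2 one row at a time:
  s_1 = 0 + 0 + 0 + 0 + 0 + 1 + 1 + 1 = 3 ≡ 1 (mod 2).
  s_2 = 1 + 1 + 0 + 0 + 0 + 1 + 1 + 1 = 5 ≡ 1 (mod 2).
  s_3 = 1 + 0 + 0 + 0 + 0 + 0 + 1 + 1 = 3 ≡ 1 (mod 2).
  s_4 = 0 + 0 + 1 + 0 + 0 + 0 + 1 + 1 = 3 ≡ 1 (mod 2).
s = (1, 1, 1, 1)^T — this equals column 15 of H (binary 1111), so error is at position 15.
Correct: flip bit 15 of r = 010110000000111 to get c = 010110000000110.


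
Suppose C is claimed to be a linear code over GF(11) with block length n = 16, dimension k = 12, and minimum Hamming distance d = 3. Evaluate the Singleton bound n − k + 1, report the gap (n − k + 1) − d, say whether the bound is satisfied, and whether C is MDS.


Singleton RHS = n − k + 1 = 5, slack = 2, bound satisfied, not MDS.

Singleton bound: d ≤ n − k + 1.
Here n = 16, k = 12, so n − k + 1 = 5.
Given d = 3, check d ≤ 5: YES.
Slack = (n − k + 1) − d = 2.
The code is NOT MDS (slack = 2 > 0).
Description: the claimed parameters are [16, 12, 3]_11; such a code would be non-MDS.


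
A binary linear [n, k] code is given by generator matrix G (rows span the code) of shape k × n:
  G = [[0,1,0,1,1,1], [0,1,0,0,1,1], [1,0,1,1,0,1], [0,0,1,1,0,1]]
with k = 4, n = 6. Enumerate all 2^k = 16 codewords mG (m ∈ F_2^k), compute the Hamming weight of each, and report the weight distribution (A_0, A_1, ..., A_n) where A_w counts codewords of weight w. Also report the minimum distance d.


Weight distribution: A_0 = 1, A_1 = 2, A_2 = 2, A_3 = 4, A_4 = 5, A_5 = 2. Minimum distance d = 1.

Enumerate all 2^4 = 16 messages m ∈ F_2^4.
For each, compute codeword c = mG in F_2^6, then tally its weight.
  m = 0000 → c = 000000, weight = 0.
  m = 1000 → c = 010111, weight = 4.
  m = 0100 → c = 010011, weight = 3.
  m = 1100 → c = 000100, weight = 1.
  m = 0010 → c = 101101, weight = 4.
  m = 1010 → c = 111010, weight = 4.
  m = 0110 → c = 111110, weight = 5.
  m = 1110 → c = 101001, weight = 3.
  m = 0001 → c = 001101, weight = 3.
  m = 1001 → c = 011010, weight = 3.
  m = 0101 → c = 011110, weight = 4.
  m = 1101 → c = 001001, weight = 2.
  m = 0011 → c = 100000, weight = 1.
  m = 1011 → c = 110111, weight = 5.
  m = 0111 → c = 110011, weight = 4.
  m = 1111 → c = 100100, weight = 2.
Tally weights:
  weight 0: 1 codewords.
  weight 1: 2 codewords.
  weight 2: 2 codewords.
  weight 3: 4 codewords.
  weight 4: 5 codewords.
  weight 5: 2 codewords.
Minimum distance d = smallest w > 0 with A_w > 0 = 1.
Sanity: Σ A_w = 16 = 2^4 = 16 ✓.


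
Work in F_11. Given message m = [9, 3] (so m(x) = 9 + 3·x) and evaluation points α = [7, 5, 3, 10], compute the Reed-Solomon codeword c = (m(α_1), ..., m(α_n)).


c = [8, 2, 7, 6]

Message polynomial: m(x) = 9 + 3·x (mod 11).
For each evaluation point α_i, compute m(α_i) mod 11:
  α_1 = 7: Horner steps 3 → 8, so m(7) = 8.
  α_2 = 5: Horner steps 3 → 2, so m(5) = 2.
  α_3 = 3: Horner steps 3 → 7, so m(3) = 7.
  α_4 = 10: Horner steps 3 → 6, so m(10) = 6.
Codeword c = [8, 2, 7, 6] ∈ F_11^4.


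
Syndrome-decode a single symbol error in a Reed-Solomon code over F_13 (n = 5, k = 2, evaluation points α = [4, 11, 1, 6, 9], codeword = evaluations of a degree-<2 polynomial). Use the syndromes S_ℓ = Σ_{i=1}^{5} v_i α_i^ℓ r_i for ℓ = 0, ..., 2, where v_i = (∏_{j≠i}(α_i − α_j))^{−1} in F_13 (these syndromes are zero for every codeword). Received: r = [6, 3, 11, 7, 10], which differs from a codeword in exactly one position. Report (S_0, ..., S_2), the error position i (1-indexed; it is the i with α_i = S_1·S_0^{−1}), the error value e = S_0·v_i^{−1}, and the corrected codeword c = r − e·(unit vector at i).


S = (3, 1, 9), error at position 5, error magnitude e = 8, c = [6, 3, 11, 7, 2].

Step 1: column multipliers v_i = (∏_{j≠i}(α_i − α_j))^{−1} mod 13.
  i = 1 (α = 4): (4−11)(4−1)(4−6)(4−9) = (−7)·3·(−2)·(−5) = −210 ≡ 11, so v_1 = 11^{−1} = 6 (mod 13).
  i = 2 (α = 11): (11−4)(11−1)(11−6)(11−9) = 7·10·5·2 = 700 ≡ 11, so v_2 = 11^{−1} = 6 (mod 13).
  i = 3 (α = 1): (1−4)(1−11)(1−6)(1−9) = (−3)·(−10)·(−5)·(−8) = 1200 ≡ 4, so v_3 = 4^{−1} = 10 (mod 13).
  i = 4 (α = 6): (6−4)(6−11)(6−1)(6−9) = 2·(−5)·5·(−3) = 150 ≡ 7, so v_4 = 7^{−1} = 2 (mod 13).
  i = 5 (α = 9): (9−4)(9−11)(9−1)(9−6) = 5·(−2)·8·3 = −240 ≡ 7, so v_5 = 7^{−1} = 2 (mod 13).
  v = [6, 6, 10, 2, 2].
Step 2: syndromes of r = [6, 3, 11, 7, 10] (all sums mod 13).
  S_0 = Σ v_i r_i = 6·6 + 6·3 + 10·11 + 2·7 + 2·10 = 198 ≡ 3.
  S_1 = Σ v_i α_i r_i = 6·4·6 + 6·11·3 + 10·1·11 + 2·6·7 + 2·9·10 = 716 ≡ 1.
  α_i^2 mod 13 = [3, 4, 1, 10, 3].
  S_2 = Σ v_i α_i^2 r_i = 6·3·6 + 6·4·3 + 10·1·11 + 2·10·7 + 2·3·10 = 490 ≡ 9.
  S = (3, 1, 9) ≠ 0, so r is not a codeword (an error is present).
Step 3: locate the error. For a single error e at position i, S_ℓ = v_i·e·α_i^ℓ, so α_err = S_1/S_0.
  S_0^{−1} = 3^{−1} = 9 (mod 13), so α_err = 1·9 = 9 ≡ 9 = α_5. Error position i = 5.
  Consistency check: S_2/S_1 = 9·1 = 9 ≡ 9 = α_err ✓ (single-error assumption holds).
Step 4: error magnitude e = S_0/v_5 = S_0·∏_{j≠5}(α_5 − α_j) = 3·7 = 21 ≡ 8 (mod 13).
Step 5: correct position 5: c_5 = r_5 − e = 10 − 8 ≡ 2 (mod 13). Hence c = [6, 3, 11, 7, 2].
  Check: interpolating c through the α_i gives m(x) = 4 + 7·x (degree < 2) with m(α_i) = c_i for every i, so c is indeed a codeword.


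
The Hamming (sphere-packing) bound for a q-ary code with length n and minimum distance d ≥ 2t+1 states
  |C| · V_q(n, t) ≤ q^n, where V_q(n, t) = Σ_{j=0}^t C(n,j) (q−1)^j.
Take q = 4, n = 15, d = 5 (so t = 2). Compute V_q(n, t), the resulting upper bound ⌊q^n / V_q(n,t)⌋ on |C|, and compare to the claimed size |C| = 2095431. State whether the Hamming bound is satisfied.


V_q(n, t) = 991, q^n = 1073741824, Hamming bound = 1083493, |C| = 2095431 > bound (violated).

Step 1: Compute V_q(n, t) = Σ_{j=0}^2 C(n, j) (q−1)^j.
  j = 0: C(15,0)·(3)^0 = 1·1 = 1.
  j = 1: C(15,1)·(3)^1 = 15·3 = 45.
  j = 2: C(15,2)·(3)^2 = 105·9 = 945.
  V_q(n, t) = 1 + 45 + 945 = 991.
Step 2: q^n = 4^15 = 1073741824.
Step 3: Hamming bound ⌊q^n / V_q(n,t)⌋ = ⌊1073741824/991⌋ = 1083493.
Step 4: Compare |C| = 2095431 to 1083493: violated.
The claimed |C| lies above the Hamming bound, so no 4-ary code of length 15 with d ≥ 5 can have 2095431 codewords.


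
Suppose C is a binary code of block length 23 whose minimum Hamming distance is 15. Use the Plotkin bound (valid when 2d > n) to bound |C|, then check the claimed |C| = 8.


Plotkin bound M ≤ 4; given |C| = 8 > bound (violated).

Check applicability: 2d = 30, n = 23.
2d − n = 7 > 0, so Plotkin applies.
Compute d/(2d−n) = 15/7 ≈ 2.1429.
⌊d/(2d−n)⌋ = 2.
Plotkin bound: M ≤ 2·2 = 4.
Given |C| = 8, check: VIOLATED.
This |C| is above the Plotkin bound, so no binary code with n = 23, d = 15 and 8 codewords exists.


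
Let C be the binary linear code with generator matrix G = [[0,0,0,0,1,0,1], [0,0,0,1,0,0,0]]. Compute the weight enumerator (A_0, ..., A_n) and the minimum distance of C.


Weight distribution: A_0 = 1, A_1 = 1, A_2 = 1, A_3 = 1. Minimum distance d = 1.

Enumerate all 2^2 = 4 messages m ∈ F_2^2.
For each, compute codeword c = mG in F_2^7, then tally its weight.
  m = 00 → c = 0000000, weight = 0.
  m = 10 → c = 0000101, weight = 2.
  m = 01 → c = 0001000, weight = 1.
  m = 11 → c = 0001101, weight = 3.
Tally weights:
  weight 0: 1 codewords.
  weight 1: 1 codewords.
  weight 2: 1 codewords.
  weight 3: 1 codewords.
Minimum distance d = smallest w > 0 with A_w > 0 = 1.
Sanity: Σ A_w = 4 = 2^2 = 4 ✓.


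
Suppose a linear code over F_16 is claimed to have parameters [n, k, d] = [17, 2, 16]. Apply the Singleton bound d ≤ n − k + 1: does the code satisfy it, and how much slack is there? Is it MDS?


Singleton RHS = n − k + 1 = 16, slack = 0, bound satisfied, MDS.

Singleton bound: d ≤ n − k + 1.
Here n = 17, k = 2, so n − k + 1 = 16.
Given d = 16, check d ≤ 16: YES.
Slack = (n − k + 1) − d = 0.
The code is MDS (slack = 0).
Description: the claimed parameters are [17, 2, 16]_16; such a code would be MDS (meets Singleton bound).


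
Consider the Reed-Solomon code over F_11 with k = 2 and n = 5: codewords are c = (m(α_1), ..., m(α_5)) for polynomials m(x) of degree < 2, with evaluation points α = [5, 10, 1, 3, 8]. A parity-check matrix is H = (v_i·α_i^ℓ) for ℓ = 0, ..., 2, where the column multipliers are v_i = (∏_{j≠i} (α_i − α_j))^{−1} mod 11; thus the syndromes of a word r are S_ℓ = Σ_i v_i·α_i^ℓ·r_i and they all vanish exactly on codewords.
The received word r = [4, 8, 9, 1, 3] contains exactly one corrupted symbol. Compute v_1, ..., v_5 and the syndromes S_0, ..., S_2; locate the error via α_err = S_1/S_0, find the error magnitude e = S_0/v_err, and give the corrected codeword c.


S = (8, 3, 8), error at position 2, error magnitude e = 2, c = [4, 6, 9, 1, 3].

Step 1: column multipliers v_i = (∏_{j≠i}(α_i − α_j))^{−1} mod 11.
  i = 1 (α = 5): (5−10)(5−1)(5−3)(5−8) = (−5)·4·2·(−3) = 120 ≡ 10, so v_1 = 10^{−1} = 10 (mod 11).
  i = 2 (α = 10): (10−5)(10−1)(10−3)(10−8) = 5·9·7·2 = 630 ≡ 3, so v_2 = 3^{−1} = 4 (mod 11).
  i = 3 (α = 1): (1−5)(1−10)(1−3)(1−8) = (−4)·(−9)·(−2)·(−7) = 504 ≡ 9, so v_3 = 9^{−1} = 5 (mod 11).
  i = 4 (α = 3): (3−5)(3−10)(3−1)(3−8) = (−2)·(−7)·2·(−5) = −140 ≡ 3, so v_4 = 3^{−1} = 4 (mod 11).
  i = 5 (α = 8): (8−5)(8−10)(8−1)(8−3) = 3·(−2)·7·5 = −210 ≡ 10, so v_5 = 10^{−1} = 10 (mod 11).
  v = [10, 4, 5, 4, 10].
Step 2: syndromes of r = [4, 8, 9, 1, 3] (all sums mod 11).
  S_0 = Σ v_i r_i = 10·4 + 4·8 + 5·9 + 4·1 + 10·3 = 151 ≡ 8.
  S_1 = Σ v_i α_i r_i = 10·5·4 + 4·10·8 + 5·1·9 + 4·3·1 + 10·8·3 = 817 ≡ 3.
  α_i^2 mod 11 = [3, 1, 1, 9, 9].
  S_2 = Σ v_i α_i^2 r_i = 10·3·4 + 4·1·8 + 5·1·9 + 4·9·1 + 10·9·3 = 503 ≡ 8.
  S = (8, 3, 8) ≠ 0, so r is not a codeword (an error is present).
Step 3: locate the error. For a single error e at position i, S_ℓ = v_i·e·α_i^ℓ, so α_err = S_1/S_0.
  S_0^{−1} = 8^{−1} = 7 (mod 11), so α_err = 3·7 = 21 ≡ 10 = α_2. Error position i = 2.
  Consistency check: S_2/S_1 = 8·4 = 32 ≡ 10 = α_err ✓ (single-error assumption holds).
Step 4: error magnitude e = S_0/v_2 = S_0·∏_{j≠2}(α_2 − α_j) = 8·3 = 24 ≡ 2 (mod 11).
Step 5: correct position 2: c_2 = r_2 − e = 8 − 2 ≡ 6 (mod 11). Hence c = [4, 6, 9, 1, 3].
  Check: interpolating c through the α_i gives m(x) = 2 + 7·x (degree < 2) with m(α_i) = c_i for every i, so c is indeed a codeword.


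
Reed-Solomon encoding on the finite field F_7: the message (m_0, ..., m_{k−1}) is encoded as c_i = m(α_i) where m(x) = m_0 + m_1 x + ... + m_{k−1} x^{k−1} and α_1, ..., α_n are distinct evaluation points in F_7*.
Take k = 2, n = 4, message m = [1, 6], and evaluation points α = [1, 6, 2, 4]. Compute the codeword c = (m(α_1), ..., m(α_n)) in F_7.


c = [0, 2, 6, 4]

Message polynomial: m(x) = 1 + 6·x (mod 7).
For each evaluation point α_i, compute m(α_i) mod 7:
  α_1 = 1: Horner steps 6 → 0, so m(1) = 0.
  α_2 = 6: Horner steps 6 → 2, so m(6) = 2.
  α_3 = 2: Horner steps 6 → 6, so m(2) = 6.
  α_4 = 4: Horner steps 6 → 4, so m(4) = 4.
Codeword c = [0, 2, 6, 4] ∈ F_7^4.


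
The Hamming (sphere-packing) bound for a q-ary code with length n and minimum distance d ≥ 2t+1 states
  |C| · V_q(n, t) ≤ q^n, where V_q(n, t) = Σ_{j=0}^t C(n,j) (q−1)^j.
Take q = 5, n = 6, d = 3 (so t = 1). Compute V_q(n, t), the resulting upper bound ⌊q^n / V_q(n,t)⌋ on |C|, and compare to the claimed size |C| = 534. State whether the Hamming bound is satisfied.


V_q(n, t) = 25, q^n = 15625, Hamming bound = 625, |C| = 534 ≤ bound (satisfied).

Step 1: Compute V_q(n, t) = Σ_{j=0}^1 C(n, j) (q−1)^j.
  j = 0: C(6,0)·(4)^0 = 1·1 = 1.
  j = 1: C(6,1)·(4)^1 = 6·4 = 24.
  V_q(n, t) = 1 + 24 = 25.
Step 2: q^n = 5^6 = 15625.
Step 3: Hamming bound ⌊q^n / V_q(n,t)⌋ = ⌊15625/25⌋ = 625.
Step 4: Compare |C| = 534 to 625: satisfied.
The claimed |C| lies below the Hamming bound.


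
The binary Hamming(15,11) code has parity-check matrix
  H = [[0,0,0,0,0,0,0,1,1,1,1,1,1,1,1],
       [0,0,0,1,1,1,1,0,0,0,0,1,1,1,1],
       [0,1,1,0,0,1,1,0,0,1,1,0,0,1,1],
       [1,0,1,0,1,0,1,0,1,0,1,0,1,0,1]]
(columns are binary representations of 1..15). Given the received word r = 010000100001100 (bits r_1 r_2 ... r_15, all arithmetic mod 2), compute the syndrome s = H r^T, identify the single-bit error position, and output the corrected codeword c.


s = (0, 1, 0, 0)^T, error position = 4, corrected codeword c = 010100100001100

Compute s = H r^T mod 2 one row at a time:
  s_1 = 0 + 0 + 0 + 0 + 1 + 1 + 0 + 0 = 2 ≡ 0 (mod 2).
  s_2 = 0 + 0 + 0 + 1 + 1 + 1 + 0 + 0 = 3 ≡ 1 (mod 2).
  s_3 = 1 + 0 + 0 + 1 + 0 + 0 + 0 + 0 = 2 ≡ 0 (mod 2).
  s_4 = 0 + 0 + 0 + 1 + 0 + 0 + 1 + 0 = 2 ≡ 0 (mod 2).
s = (0, 1, 0, 0)^T — this equals column 4 of H (binary 0100), so error is at position 4.
Correct: flip bit 4 of r = 010000100001100 to get c = 010100100001100.


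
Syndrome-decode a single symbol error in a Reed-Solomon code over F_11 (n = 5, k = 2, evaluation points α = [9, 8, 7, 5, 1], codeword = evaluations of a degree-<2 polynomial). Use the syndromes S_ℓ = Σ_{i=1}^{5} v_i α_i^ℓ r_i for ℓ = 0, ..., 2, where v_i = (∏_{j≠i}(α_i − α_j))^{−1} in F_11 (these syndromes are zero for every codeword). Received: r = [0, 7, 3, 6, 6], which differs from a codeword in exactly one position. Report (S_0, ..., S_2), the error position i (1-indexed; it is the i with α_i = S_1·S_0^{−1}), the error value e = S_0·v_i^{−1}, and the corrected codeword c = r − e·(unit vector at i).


S = (8, 8, 8), error at position 5, error magnitude e = 5, c = [0, 7, 3, 6, 1].

Step 1: column multipliers v_i = (∏_{j≠i}(α_i − α_j))^{−1} mod 11.
  i = 1 (α = 9): (9−8)(9−7)(9−5)(9−1) = 1·2·4·8 = 64 ≡ 9, so v_1 = 9^{−1} = 5 (mod 11).
  i = 2 (α = 8): (8−9)(8−7)(8−5)(8−1) = (−1)·1·3·7 = −21 ≡ 1, so v_2 = 1^{−1} = 1 (mod 11).
  i = 3 (α = 7): (7−9)(7−8)(7−5)(7−1) = (−2)·(−1)·2·6 = 24 ≡ 2, so v_3 = 2^{−1} = 6 (mod 11).
  i = 4 (α = 5): (5−9)(5−8)(5−7)(5−1) = (−4)·(−3)·(−2)·4 = −96 ≡ 3, so v_4 = 3^{−1} = 4 (mod 11).
  i = 5 (α = 1): (1−9)(1−8)(1−7)(1−5) = (−8)·(−7)·(−6)·(−4) = 1344 ≡ 2, so v_5 = 2^{−1} = 6 (mod 11).
  v = [5, 1, 6, 4, 6].
Step 2: syndromes of r = [0, 7, 3, 6, 6] (all sums mod 11).
  S_0 = Σ v_i r_i = 5·0 + 1·7 + 6·3 + 4·6 + 6·6 = 85 ≡ 8.
  S_1 = Σ v_i α_i r_i = 5·9·0 + 1·8·7 + 6·7·3 + 4·5·6 + 6·1·6 = 338 ≡ 8.
  α_i^2 mod 11 = [4, 9, 5, 3, 1].
  S_2 = Σ v_i α_i^2 r_i = 5·4·0 + 1·9·7 + 6·5·3 + 4·3·6 + 6·1·6 = 261 ≡ 8.
  S = (8, 8, 8) ≠ 0, so r is not a codeword (an error is present).
Step 3: locate the error. For a single error e at position i, S_ℓ = v_i·e·α_i^ℓ, so α_err = S_1/S_0.
  S_0^{−1} = 8^{−1} = 7 (mod 11), so α_err = 8·7 = 56 ≡ 1 = α_5. Error position i = 5.
  Consistency check: S_2/S_1 = 8·7 = 56 ≡ 1 = α_err ✓ (single-error assumption holds).
Step 4: error magnitude e = S_0/v_5 = S_0·∏_{j≠5}(α_5 − α_j) = 8·2 = 16 ≡ 5 (mod 11).
Step 5: correct position 5: c_5 = r_5 − e = 6 − 5 ≡ 1 (mod 11). Hence c = [0, 7, 3, 6, 1].
  Check: interpolating c through the α_i gives m(x) = 8 + 4·x (degree < 2) with m(α_i) = c_i for every i, so c is indeed a codeword.


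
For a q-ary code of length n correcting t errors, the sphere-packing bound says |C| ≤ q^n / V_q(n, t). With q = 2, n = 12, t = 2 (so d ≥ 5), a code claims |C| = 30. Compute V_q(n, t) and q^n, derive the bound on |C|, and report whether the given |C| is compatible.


V_q(n, t) = 79, q^n = 4096, Hamming bound = 51, |C| = 30 ≤ bound (satisfied).

Step 1: Compute V_q(n, t) = Σ_{j=0}^2 C(n, j) (q−1)^j.
  j = 0: C(12,0)·(1)^0 = 1·1 = 1.
  j = 1: C(12,1)·(1)^1 = 12·1 = 12.
  j = 2: C(12,2)·(1)^2 = 66·1 = 66.
  V_q(n, t) = 1 + 12 + 66 = 79.
Step 2: q^n = 2^12 = 4096.
Step 3: Hamming bound ⌊q^n / V_q(n,t)⌋ = ⌊4096/79⌋ = 51.
Step 4: Compare |C| = 30 to 51: satisfied.
The claimed |C| lies below the Hamming bound.
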